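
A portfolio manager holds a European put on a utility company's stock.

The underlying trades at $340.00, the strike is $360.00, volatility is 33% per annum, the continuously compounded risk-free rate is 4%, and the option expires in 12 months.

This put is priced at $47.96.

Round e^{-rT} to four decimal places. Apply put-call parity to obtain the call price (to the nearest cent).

$42.07

exp(−rT) = exp(−0.04·1) = 0.9608
Put-call parity: C − P = S − K·e^(−rT) = 340 − 360·0.9608 = 340 − 345.8880 = -5.8880
C = P + (C − P) = 47.96 + (-5.8880) = 42.0720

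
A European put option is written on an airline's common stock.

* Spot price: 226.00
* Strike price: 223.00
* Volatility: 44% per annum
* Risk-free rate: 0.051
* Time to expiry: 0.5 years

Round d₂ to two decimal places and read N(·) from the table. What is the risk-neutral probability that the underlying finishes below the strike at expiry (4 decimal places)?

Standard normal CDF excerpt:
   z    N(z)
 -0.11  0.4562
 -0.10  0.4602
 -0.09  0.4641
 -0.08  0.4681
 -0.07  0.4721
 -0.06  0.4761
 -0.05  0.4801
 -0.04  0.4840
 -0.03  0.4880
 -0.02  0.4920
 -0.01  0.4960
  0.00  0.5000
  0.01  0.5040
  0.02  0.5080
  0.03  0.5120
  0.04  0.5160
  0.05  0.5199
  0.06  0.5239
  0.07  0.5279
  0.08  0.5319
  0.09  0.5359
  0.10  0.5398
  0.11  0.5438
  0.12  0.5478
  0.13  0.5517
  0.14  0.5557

σ√T = 0.44·√0.5 = 0.3111
ln(S/K) + (r + σ²/2)T = ln(226/223) + (0.051 + 0.44²/2)·0.5 = 0.0134 + 0.0739 = 0.0873
d₁ = 0.0873 / 0.3111 = 0.2805 → 0.28
d₂ = d₁ − σ√T = 0.2805 − 0.3111 = -0.0307 → -0.03
Pr(exercise) under Q = N(−d₂) = N(0.03) = 0.5120

0.5120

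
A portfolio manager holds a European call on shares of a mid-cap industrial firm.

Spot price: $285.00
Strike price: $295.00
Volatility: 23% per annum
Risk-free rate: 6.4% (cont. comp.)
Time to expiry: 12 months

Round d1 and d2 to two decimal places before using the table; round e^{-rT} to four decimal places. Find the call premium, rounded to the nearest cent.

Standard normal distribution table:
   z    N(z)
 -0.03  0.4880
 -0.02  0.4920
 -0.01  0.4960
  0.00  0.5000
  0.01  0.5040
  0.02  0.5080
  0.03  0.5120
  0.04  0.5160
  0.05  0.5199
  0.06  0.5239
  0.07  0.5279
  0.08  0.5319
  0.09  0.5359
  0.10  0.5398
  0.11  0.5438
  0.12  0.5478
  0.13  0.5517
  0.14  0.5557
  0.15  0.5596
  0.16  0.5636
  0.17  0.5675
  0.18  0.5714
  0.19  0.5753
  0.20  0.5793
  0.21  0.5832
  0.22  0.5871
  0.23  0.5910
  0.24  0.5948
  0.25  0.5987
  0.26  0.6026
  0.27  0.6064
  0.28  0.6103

σ√T = 0.23·√1 = 0.2300
d₁ = [ln(285/295) + (0.064 + 0.23²/2)·1] / 0.2300 = [-0.0345 + 0.0905] / 0.2300 = 0.2433 ⇒ 0.24
d₂ = d₁ − σ√T = 0.2433 − 0.2300 = 0.0133 ⇒ 0.01
e^(−rT) = e^(−0.064·1) = 0.9380
N(d₁) = N(0.24) = 0.5948;  N(d₂) = N(0.01) = 0.5040
C = 285·0.5948 − 295·0.9380·0.5040 = 169.5180 − 139.4618 = 30.0562

$30.06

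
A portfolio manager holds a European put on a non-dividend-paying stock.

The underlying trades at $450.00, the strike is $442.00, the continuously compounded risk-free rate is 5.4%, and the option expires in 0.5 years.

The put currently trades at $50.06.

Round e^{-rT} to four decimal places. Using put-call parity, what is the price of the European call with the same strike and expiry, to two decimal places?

$69.82

exp(−rT) = exp(−0.054·0.5) = 0.9734
Put-call parity: C − P = S − K·e^(−rT) = 450 − 442·0.9734 = 450 − 430.2428 = 19.7572
C = P + (C − P) = 50.06 + (19.7572) = 69.8172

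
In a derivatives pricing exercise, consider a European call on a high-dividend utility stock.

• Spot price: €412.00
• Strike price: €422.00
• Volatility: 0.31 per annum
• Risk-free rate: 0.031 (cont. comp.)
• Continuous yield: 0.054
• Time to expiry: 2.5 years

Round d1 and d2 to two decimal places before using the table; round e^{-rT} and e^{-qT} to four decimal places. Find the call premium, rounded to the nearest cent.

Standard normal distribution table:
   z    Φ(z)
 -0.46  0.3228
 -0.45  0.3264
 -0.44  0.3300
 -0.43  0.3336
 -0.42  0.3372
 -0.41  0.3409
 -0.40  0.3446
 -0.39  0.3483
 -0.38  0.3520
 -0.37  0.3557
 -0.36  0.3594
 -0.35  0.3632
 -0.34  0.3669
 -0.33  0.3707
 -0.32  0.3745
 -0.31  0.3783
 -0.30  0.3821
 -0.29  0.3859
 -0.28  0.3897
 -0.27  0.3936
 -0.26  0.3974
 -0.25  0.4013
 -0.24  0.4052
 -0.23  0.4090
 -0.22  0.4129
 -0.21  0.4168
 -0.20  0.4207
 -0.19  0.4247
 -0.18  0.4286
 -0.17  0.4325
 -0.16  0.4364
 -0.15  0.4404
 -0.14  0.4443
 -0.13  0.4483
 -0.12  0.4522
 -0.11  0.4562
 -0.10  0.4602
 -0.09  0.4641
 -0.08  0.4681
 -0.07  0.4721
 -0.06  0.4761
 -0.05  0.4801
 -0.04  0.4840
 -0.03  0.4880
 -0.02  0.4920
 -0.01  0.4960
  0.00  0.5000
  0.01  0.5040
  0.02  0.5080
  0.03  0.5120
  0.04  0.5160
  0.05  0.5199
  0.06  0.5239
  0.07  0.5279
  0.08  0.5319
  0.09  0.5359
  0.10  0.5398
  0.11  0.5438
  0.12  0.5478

€58.34

σ√T = 0.31 × 1.5811 = 0.4902
ln(S/K) + (r − q + σ²/2)T = ln(412/422) + (0.031 − 0.054 + 0.31²/2)·2.5 = -0.0240 + 0.0626 = 0.0386
d₁ = 0.0386 / 0.4902 = 0.0788 ⇒ 0.08
d₂ = d₁ − σ√T = 0.0788 − 0.4902 = -0.4113 ⇒ -0.41
exp(−qT) = exp(−0.054·2.5) = 0.8737;  exp(−rT) = exp(−0.031·2.5) = 0.9254
N(d₁) = N(0.08) = 0.5319;  N(d₂) = N(-0.41) = 0.3409
C = 412·0.8737·0.5319 − 422·0.9254·0.3409 = 191.4651 − 133.1279 = 58.3372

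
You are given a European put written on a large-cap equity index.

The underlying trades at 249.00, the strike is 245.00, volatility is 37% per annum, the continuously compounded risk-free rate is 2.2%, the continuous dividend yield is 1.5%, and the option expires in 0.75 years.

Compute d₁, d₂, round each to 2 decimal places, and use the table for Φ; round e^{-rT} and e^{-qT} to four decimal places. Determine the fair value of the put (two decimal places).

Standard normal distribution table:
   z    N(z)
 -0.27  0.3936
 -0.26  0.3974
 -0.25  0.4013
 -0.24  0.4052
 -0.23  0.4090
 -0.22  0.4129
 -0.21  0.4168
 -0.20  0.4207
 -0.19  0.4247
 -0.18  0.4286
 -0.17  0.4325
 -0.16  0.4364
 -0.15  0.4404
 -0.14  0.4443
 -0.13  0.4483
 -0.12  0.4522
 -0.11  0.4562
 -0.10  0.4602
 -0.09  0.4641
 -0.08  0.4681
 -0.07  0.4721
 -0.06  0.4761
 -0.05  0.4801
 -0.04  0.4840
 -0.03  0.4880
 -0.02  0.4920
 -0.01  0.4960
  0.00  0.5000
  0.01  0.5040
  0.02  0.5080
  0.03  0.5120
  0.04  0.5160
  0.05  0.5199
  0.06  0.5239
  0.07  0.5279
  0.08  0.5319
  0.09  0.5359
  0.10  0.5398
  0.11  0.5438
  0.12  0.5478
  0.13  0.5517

28.44

σ√T = 0.37 × 0.8660 = 0.3204
ln(S/K) + (r − q + σ²/2)T = ln(249/245) + (0.022 − 0.015 + 0.37²/2)·0.75 = 0.0162 + 0.0566 = 0.0728
d₁ = 0.0728 / 0.3204 = 0.2271 ≈ 0.23
d₂ = d₁ − σ√T = 0.2271 − 0.3204 = -0.0933 ≈ -0.09
e^(−qT) = e^(−0.015·0.75) = 0.9888;  e^(−rT) = e^(−0.022·0.75) = 0.9836
N(−d₂) = N(0.09) = 0.5359;  N(−d₁) = N(-0.23) = 0.4090
P = 245·0.9836·0.5359 − 249·0.9888·0.4090 = 129.1423 − 100.7004 = 28.4419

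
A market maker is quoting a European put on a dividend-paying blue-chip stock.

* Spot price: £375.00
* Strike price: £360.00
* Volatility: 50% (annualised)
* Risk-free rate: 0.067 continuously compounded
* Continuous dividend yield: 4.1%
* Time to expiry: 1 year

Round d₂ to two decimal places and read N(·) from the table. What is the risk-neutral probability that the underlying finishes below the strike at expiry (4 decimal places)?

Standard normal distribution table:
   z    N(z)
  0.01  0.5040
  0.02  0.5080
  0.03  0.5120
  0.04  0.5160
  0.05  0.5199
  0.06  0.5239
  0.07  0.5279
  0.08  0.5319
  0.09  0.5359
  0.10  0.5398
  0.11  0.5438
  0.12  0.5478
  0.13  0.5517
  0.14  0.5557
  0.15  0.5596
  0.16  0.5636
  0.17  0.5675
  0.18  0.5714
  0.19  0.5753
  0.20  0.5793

σ√T = 0.5 × 1.0000 = 0.5000
d₁ = [ln(375/360) + (0.067 − 0.041 + ½·0.5²)·1] / (σ√T) = (0.0408 + 0.1510) / 0.5000 = 0.3836 ≈ 0.38
d₂ = 0.3836 − 0.5000 = -0.1164 ≈ -0.12
Risk-neutral Pr[S_T < K] = N(−d₂) = N(0.12) = 0.5478

0.5478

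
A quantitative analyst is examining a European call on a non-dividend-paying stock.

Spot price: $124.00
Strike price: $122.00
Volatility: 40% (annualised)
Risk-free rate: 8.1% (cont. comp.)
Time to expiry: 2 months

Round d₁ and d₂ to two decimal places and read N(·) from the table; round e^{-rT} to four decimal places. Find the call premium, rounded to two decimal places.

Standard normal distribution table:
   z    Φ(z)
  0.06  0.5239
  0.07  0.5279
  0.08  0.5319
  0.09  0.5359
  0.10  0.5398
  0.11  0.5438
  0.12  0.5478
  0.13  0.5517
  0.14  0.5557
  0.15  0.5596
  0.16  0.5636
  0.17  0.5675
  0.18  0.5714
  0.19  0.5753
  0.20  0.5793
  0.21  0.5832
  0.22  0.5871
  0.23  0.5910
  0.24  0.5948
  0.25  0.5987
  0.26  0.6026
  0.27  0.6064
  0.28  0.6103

T = 0.1667;  σ√T = 0.1633
d₁ = [ln(124/122) + (0.081 + 0.4²/2)·0.1667] / 0.1633 = [0.0163 + 0.0268] / 0.1633 = 0.2639 which rounds to 0.26
d₂ = d₁ − σ√T = 0.2639 − 0.1633 = 0.1006 which rounds to 0.10
exp(−rT) = exp(−0.081·0.1667) = 0.9866
C = 124·N(0.26) − 122·0.9866·N(0.10) = 124·0.6026 − 122·0.9866·0.5398 = 74.7224 − 64.9731 = 9.7493

$9.75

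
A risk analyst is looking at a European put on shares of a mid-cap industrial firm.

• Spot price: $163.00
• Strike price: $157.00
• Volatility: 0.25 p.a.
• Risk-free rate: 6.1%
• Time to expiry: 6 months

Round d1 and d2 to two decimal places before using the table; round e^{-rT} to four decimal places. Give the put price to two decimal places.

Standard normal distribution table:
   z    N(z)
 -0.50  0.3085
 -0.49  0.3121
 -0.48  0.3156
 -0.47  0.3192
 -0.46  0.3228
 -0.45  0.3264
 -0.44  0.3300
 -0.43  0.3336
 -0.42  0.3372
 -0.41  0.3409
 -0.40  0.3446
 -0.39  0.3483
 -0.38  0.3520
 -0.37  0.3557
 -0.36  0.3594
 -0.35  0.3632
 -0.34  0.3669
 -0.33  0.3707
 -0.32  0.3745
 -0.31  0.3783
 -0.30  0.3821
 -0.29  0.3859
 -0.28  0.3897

$6.16

σ√T = 0.25·√0.5 = 0.1768
ln(S/K) + (r + σ²/2)T = ln(163/157) + (0.061 + 0.25²/2)·0.5 = 0.0375 + 0.0461 = 0.0836
d₁ = 0.0836 / 0.1768 = 0.4731 ⇒ 0.47
d₂ = d₁ − σ√T = 0.4731 − 0.1768 = 0.2963 ⇒ 0.30
exp(−rT) = exp(−0.061·0.5) = 0.9700
N(−d₂) = N(-0.30) = 0.3821;  N(−d₁) = N(-0.47) = 0.3192
P = 157·0.9700·0.3821 − 163·0.3192 = 58.1900 − 52.0296 = 6.1604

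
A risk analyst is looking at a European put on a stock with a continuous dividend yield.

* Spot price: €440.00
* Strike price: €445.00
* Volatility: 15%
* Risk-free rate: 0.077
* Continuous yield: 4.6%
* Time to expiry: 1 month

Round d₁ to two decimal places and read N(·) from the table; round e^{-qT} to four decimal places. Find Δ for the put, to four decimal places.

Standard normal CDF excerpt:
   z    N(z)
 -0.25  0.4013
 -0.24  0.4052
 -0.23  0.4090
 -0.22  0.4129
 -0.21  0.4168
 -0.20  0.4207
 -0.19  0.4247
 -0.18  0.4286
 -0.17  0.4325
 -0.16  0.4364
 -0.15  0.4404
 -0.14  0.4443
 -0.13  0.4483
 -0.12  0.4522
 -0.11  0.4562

-0.5692

σ√T = 0.15·√0.08333 = 0.0433
d₁ = [ln(440/445) + (0.077 − 0.046 + 0.15²/2)·0.08333] / 0.0433 = [-0.0113 + 0.0035] / 0.0433 = -0.1796 → -0.18
N(d₁) = N(-0.18) = 0.4286
Δ_put = exp(−qT)·(N(d₁) − 1) = 0.9962·(0.4286 − 1) = -0.5692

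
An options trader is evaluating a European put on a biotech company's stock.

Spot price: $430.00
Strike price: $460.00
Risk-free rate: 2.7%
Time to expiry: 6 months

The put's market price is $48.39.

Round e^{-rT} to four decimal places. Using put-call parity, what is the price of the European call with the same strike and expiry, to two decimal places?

$24.55

exp(−rT) = exp(−0.027·0.5) = 0.9866
Put-call parity: C − P = S − K·e^(−rT) = 430 − 460·0.9866 = 430 − 453.8360 = -23.8360
C = P + (C − P) = 48.39 + (-23.8360) = 24.5540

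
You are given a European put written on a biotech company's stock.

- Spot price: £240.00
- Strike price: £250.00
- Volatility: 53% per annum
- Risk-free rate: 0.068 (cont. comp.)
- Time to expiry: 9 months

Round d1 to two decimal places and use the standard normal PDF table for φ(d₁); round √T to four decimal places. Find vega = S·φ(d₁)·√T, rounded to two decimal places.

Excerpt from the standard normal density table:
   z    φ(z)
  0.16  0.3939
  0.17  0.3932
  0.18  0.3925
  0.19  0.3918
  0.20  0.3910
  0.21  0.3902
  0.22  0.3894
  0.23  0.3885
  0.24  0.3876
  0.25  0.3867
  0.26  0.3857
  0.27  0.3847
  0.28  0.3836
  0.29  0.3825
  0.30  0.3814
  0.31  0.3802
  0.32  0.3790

T = 0.75;  σ√T = 0.4590
d₁ = [ln(240/250) + (0.068 + ½·0.53²)·0.75] / (σ√T) = (-0.0408 + 0.1563) / 0.4590 = 0.2517 which rounds to 0.25
√T = √0.75 = 0.8660
φ(d₁) = φ(0.25) = 0.3867
vega = S·φ(d₁)·√T = 240·0.3867·0.8660 = 80.3717
(The call has the same vega.)

80.37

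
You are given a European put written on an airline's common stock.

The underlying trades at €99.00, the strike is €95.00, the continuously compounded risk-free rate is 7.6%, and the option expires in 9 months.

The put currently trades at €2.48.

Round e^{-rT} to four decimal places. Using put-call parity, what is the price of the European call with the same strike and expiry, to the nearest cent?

e^(−rT) = e^(−0.076·0.75) = 0.9446
Put-call parity: C − P = S − K·e^(−rT) = 99 − 95·0.9446 = 99 − 89.7370 = 9.2630
C = P + (C − P) = 2.48 + (9.2630) = 11.7430

€11.74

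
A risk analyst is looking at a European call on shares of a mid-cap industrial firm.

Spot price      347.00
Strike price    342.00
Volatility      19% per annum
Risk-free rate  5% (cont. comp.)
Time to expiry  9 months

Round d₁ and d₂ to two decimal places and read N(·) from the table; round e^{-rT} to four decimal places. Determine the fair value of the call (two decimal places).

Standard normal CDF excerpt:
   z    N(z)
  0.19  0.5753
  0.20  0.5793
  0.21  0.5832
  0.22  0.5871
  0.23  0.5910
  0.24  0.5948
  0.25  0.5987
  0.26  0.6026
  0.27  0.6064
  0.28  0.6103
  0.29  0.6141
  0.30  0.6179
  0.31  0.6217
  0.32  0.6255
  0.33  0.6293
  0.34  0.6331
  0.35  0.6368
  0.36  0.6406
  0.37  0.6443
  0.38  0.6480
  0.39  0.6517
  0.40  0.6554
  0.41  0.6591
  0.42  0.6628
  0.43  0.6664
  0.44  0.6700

32.74

σ√T = 0.19·√0.75 = 0.1645
ln(S/K) + (r + σ²/2)T = ln(347/342) + (0.05 + 0.19²/2)·0.75 = 0.0145 + 0.0510 = 0.0656
d₁ = 0.0656 / 0.1645 = 0.3984 → 0.40
d₂ = d₁ − σ√T = 0.3984 − 0.1645 = 0.2338 → 0.23
e^(−rT) = e^(−0.05·0.75) = 0.9632
N(d₁) = N(0.40) = 0.6554;  N(d₂) = N(0.23) = 0.5910
C = 347·0.6554 − 342·0.9632·0.5910 = 227.4238 − 194.6839 = 32.7399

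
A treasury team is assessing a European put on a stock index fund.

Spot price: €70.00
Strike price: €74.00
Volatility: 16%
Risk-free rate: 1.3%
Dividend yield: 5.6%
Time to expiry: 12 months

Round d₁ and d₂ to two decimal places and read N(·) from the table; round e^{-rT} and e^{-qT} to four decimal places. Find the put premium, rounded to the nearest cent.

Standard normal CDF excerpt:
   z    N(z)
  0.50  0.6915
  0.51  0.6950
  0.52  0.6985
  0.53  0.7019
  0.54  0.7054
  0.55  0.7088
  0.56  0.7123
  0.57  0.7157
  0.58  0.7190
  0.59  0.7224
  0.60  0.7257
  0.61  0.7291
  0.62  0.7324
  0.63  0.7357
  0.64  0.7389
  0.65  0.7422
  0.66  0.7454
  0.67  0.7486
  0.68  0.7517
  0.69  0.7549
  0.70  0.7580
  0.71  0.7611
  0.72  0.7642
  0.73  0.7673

σ√T = 0.16 × 1.0000 = 0.1600
ln(S/K) + (r − q + σ²/2)T = ln(70/74) + (0.013 − 0.056 + 0.16²/2)·1 = -0.0556 − 0.0302 = -0.0858
d₁ = -0.0858 / 0.1600 = -0.5361 → -0.54
d₂ = d₁ − σ√T = -0.5361 − 0.1600 = -0.6961 → -0.70
exp(−qT) = exp(−0.056·1) = 0.9455;  exp(−rT) = exp(−0.013·1) = 0.9871
P = 74·0.9871·N(0.70) − 70·0.9455·N(0.54) = 74·0.9871·0.7580 − 70·0.9455·0.7054 = 55.3684 − 46.6869 = 8.6815

€8.68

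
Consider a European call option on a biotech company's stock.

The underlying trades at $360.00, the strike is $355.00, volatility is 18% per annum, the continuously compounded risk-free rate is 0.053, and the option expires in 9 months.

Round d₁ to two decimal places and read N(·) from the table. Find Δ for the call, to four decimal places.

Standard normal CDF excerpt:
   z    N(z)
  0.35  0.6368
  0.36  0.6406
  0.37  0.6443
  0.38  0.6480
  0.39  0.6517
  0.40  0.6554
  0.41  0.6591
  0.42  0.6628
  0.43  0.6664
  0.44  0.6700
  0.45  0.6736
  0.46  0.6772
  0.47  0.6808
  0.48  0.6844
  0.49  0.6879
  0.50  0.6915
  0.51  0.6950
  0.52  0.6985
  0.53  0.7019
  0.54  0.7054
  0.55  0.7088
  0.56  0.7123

T = 0.75;  σ√T = 0.1559
ln(S/K) + (r + σ²/2)T = ln(360/355) + (0.053 + 0.18²/2)·0.75 = 0.0140 + 0.0519 = 0.0659
d₁ = 0.0659 / 0.1559 = 0.4227 which rounds to 0.42
N(d₁) = N(0.42) = 0.6628
Δ_call = N(d₁) = 0.6628

0.6628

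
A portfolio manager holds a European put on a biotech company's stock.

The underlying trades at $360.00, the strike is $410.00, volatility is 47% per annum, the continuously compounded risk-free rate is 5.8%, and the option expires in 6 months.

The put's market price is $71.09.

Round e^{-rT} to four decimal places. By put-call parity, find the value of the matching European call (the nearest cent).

$32.82

exp(−rT) = exp(−0.058·0.5) = 0.9714
Put-call parity: C − P = S − K·e^(−rT) = 360 − 410·0.9714 = 360 − 398.2740 = -38.2740
C = P + (C − P) = 71.09 + (-38.2740) = 32.8160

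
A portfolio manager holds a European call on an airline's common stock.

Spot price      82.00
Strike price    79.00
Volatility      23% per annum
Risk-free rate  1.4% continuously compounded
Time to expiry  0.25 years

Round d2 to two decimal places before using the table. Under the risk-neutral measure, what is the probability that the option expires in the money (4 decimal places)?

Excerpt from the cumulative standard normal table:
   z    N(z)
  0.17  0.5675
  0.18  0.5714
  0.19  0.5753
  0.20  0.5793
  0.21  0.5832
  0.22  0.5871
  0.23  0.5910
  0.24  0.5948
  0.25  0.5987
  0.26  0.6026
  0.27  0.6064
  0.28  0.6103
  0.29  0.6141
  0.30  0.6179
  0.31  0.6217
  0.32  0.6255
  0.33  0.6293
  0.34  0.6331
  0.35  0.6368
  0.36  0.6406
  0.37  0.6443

T = 0.25;  σ√T = 0.1150
d₁ = [ln(82/79) + (0.014 + ½·0.23²)·0.25] / (σ√T) = (0.0373 + 0.0101) / 0.1150 = 0.4120 → 0.41
d₂ = 0.4120 − 0.1150 = 0.2970 → 0.30
Risk-neutral Pr[S_T > K] = N(d₂) = N(0.30) = 0.6179

0.6179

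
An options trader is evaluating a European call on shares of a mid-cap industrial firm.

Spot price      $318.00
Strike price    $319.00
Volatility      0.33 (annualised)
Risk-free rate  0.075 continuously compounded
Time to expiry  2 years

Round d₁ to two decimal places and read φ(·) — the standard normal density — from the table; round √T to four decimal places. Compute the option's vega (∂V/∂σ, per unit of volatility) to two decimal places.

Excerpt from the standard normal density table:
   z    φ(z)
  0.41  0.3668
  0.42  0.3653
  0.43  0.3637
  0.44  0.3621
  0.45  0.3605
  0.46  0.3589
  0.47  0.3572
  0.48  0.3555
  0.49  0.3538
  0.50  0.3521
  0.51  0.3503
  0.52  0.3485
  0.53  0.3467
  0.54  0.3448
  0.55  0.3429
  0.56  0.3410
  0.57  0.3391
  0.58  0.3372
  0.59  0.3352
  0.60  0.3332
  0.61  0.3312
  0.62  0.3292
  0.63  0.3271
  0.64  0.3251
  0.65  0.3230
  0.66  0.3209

σ√T = 0.33 × 1.4142 = 0.4667
d₁ = [ln(318/319) + (0.075 + ½·0.33²)·2] / (σ√T) = (-0.0031 + 0.2589) / 0.4667 = 0.5480 → 0.55
√T = √2 = 1.4142
φ(d₁) = φ(0.55) = 0.3429
vega = S·φ(d₁)·√T = 318·0.3429·1.4142 = 154.2075
(Call and put vega coincide under Black-Scholes.)

154.21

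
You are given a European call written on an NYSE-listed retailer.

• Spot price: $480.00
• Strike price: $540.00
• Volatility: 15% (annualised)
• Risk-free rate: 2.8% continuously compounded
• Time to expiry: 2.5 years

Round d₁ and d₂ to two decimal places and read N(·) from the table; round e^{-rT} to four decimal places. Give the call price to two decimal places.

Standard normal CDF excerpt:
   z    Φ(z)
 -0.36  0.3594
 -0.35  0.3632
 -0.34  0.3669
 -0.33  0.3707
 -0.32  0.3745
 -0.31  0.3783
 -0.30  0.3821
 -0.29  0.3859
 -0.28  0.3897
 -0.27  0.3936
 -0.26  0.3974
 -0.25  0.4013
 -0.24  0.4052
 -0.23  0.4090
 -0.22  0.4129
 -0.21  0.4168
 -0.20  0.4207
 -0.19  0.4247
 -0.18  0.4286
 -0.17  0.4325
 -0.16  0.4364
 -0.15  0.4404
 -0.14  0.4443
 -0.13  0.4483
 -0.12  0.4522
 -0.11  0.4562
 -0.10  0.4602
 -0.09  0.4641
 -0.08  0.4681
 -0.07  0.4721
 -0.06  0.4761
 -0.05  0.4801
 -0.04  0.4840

σ√T = 0.15·√2.5 = 0.2372
d₁ = [ln(480/540) + (0.028 + 0.15²/2)·2.5] / 0.2372 = [-0.1178 + 0.0981] / 0.2372 = -0.0829 → -0.08
d₂ = d₁ − σ√T = -0.0829 − 0.2372 = -0.3201 → -0.32
exp(−rT) = exp(−0.028·2.5) = 0.9324
N(d₁) = N(-0.08) = 0.4681;  N(d₂) = N(-0.32) = 0.3745
C = 480·0.4681 − 540·0.9324·0.3745 = 224.6880 − 188.5593 = 36.1287

$36.13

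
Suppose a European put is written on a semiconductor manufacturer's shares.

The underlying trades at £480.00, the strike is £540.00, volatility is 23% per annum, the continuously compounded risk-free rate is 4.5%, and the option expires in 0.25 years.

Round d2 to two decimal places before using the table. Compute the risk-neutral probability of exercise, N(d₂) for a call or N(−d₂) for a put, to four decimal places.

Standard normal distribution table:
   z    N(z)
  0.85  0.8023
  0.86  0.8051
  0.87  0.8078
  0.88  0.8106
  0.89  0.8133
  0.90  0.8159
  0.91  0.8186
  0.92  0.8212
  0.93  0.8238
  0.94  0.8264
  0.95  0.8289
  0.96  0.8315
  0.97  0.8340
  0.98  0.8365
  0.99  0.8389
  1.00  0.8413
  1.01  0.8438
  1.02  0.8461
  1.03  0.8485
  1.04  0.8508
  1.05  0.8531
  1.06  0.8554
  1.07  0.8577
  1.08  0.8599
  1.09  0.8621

0.8365

T = 0.25;  σ√T = 0.1150
d₁ = [ln(480/540) + (0.045 + 0.23²/2)·0.25] / 0.1150 = [-0.1178 + 0.0179] / 0.1150 = -0.8689 ≈ -0.87
d₂ = d₁ − σ√T = -0.8689 − 0.1150 = -0.9839 ≈ -0.98
Risk-neutral Pr[S_T < K] = N(−d₂) = N(0.98) = 0.8365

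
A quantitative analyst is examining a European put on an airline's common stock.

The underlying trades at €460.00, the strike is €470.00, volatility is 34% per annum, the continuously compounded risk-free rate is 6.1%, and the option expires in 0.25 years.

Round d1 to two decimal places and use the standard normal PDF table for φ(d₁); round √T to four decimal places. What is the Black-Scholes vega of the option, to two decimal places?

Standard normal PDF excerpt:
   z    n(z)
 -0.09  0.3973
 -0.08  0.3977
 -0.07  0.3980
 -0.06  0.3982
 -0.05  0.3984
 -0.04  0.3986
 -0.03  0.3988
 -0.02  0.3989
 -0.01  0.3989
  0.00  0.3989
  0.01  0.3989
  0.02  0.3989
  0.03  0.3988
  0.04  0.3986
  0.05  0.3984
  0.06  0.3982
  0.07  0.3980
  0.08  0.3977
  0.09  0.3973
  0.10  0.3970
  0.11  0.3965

91.63

σ√T = 0.34·√0.25 = 0.1700
ln(S/K) + (r + σ²/2)T = ln(460/470) + (0.061 + 0.34²/2)·0.25 = -0.0215 + 0.0297 = 0.0082
d₁ = 0.0082 / 0.1700 = 0.0482 ≈ 0.05
√T = √0.25 = 0.5000
φ(d₁) = φ(0.05) = 0.3984
vega = S·φ(d₁)·√T = 460·0.3984·0.5000 = 91.6320
(Call and put vega coincide under Black-Scholes.)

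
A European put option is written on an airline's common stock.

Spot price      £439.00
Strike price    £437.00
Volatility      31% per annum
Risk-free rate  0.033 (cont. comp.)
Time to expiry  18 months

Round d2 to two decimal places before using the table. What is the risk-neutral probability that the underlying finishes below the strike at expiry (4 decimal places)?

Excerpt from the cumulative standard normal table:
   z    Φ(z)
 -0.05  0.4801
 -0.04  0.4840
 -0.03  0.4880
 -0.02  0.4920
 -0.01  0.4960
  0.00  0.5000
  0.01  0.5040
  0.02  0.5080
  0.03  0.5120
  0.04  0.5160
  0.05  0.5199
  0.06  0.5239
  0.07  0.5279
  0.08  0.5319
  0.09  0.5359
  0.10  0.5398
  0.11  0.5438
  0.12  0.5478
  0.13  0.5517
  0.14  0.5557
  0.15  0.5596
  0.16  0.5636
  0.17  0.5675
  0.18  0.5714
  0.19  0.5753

0.5199

σ√T = 0.31·√1.5 = 0.3797
d₁ = [ln(439/437) + (0.033 + ½·0.31²)·1.5] / (σ√T) = (0.0046 + 0.1216) / 0.3797 = 0.3322 which rounds to 0.33
d₂ = 0.3322 − 0.3797 = -0.0474 which rounds to -0.05
Risk-neutral Pr[S_T < K] = N(−d₂) = N(0.05) = 0.5199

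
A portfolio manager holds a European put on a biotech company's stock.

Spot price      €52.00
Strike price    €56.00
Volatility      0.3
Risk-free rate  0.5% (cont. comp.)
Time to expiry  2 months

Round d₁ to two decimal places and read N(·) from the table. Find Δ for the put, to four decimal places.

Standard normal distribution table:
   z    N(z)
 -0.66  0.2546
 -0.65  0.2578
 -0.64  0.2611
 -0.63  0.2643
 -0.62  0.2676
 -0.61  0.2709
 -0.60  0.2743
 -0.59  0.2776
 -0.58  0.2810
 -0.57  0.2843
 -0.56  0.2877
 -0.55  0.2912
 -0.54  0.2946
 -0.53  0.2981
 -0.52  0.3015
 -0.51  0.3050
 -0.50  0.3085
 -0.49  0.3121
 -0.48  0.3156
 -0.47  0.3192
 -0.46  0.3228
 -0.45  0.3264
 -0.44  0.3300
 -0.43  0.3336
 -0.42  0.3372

T = 0.1667;  σ√T = 0.1225
d₁ = [ln(52/56) + (0.005 + 0.3²/2)·0.1667] / 0.1225 = [-0.0741 + 0.0083] / 0.1225 = -0.5370 ⇒ -0.54
N(d₁) = N(-0.54) = 0.2946
Δ_put = N(d₁) − 1 = 0.2946 − 1 = -0.7054

-0.7054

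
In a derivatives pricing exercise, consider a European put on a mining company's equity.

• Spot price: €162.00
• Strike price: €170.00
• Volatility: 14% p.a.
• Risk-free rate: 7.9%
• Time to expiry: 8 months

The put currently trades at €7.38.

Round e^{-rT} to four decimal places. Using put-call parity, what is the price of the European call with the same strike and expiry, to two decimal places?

exp(−rT) = exp(−0.079·0.6667) = 0.9487
Put-call parity: C − P = S − K·e^(−rT) = 162 − 170·0.9487 = 162 − 161.2790 = 0.7210
C = P + (C − P) = 7.38 + (0.7210) = 8.1010

€8.10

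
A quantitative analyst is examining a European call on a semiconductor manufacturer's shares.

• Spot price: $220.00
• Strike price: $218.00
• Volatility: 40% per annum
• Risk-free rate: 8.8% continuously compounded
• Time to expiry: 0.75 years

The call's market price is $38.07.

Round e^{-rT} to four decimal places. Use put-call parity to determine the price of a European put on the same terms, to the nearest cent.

$22.14

exp(−rT) = exp(−0.088·0.75) = 0.9361
Put-call parity: C − P = S − K·e^(−rT) = 220 − 218·0.9361 = 220 − 204.0698 = 15.9302
P = C − (C − P) = 38.07 − (15.9302) = 22.1398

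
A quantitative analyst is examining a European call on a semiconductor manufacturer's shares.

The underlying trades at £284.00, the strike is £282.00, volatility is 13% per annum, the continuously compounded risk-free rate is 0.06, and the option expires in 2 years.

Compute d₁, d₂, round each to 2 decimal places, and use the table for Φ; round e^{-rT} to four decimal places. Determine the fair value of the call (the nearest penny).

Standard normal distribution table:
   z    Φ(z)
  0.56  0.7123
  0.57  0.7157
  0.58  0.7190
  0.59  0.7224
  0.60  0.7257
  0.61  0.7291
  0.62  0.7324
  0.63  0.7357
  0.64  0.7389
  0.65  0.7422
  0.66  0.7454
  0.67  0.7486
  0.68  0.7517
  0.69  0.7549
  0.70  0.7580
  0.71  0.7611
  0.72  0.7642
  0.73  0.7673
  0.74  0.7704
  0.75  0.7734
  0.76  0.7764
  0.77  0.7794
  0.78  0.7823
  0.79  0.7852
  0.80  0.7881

σ√T = 0.13 × 1.4142 = 0.1838
d₁ = [ln(284/282) + (0.06 + 0.13²/2)·2] / 0.1838 = [0.0071 + 0.1369] / 0.1838 = 0.7831 which rounds to 0.78
d₂ = d₁ − σ√T = 0.7831 − 0.1838 = 0.5992 which rounds to 0.60
exp(−rT) = exp(−0.06·2) = 0.8869
N(d₁) = N(0.78) = 0.7823;  N(d₂) = N(0.60) = 0.7257
C = 284·0.7823 − 282·0.8869·0.7257 = 222.1732 − 181.5018 = 40.6714

£40.67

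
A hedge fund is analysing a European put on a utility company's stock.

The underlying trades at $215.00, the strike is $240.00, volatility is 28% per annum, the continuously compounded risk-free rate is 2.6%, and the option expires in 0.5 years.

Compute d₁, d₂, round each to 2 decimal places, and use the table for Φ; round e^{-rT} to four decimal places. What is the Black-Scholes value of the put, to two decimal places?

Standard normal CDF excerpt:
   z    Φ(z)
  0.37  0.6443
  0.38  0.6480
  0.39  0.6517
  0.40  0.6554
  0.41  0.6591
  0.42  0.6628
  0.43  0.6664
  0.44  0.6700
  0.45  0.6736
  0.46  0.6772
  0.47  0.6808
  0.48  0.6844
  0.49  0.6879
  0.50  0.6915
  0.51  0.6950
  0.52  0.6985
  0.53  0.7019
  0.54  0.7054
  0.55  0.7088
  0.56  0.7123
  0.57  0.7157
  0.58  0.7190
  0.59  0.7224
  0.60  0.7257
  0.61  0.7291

σ√T = 0.28·√0.5 = 0.1980
d₁ = [ln(215/240) + (0.026 + ½·0.28²)·0.5] / (σ√T) = (-0.1100 + 0.0326) / 0.1980 = -0.3909 which rounds to -0.39
d₂ = -0.3909 − 0.1980 = -0.5889 which rounds to -0.59
e^(−rT) = e^(−0.026·0.5) = 0.9871
N(−d₂) = N(0.59) = 0.7224;  N(−d₁) = N(0.39) = 0.6517
P = 240·0.9871·0.7224 − 215·0.6517 = 171.1394 − 140.1155 = 31.0239

$31.02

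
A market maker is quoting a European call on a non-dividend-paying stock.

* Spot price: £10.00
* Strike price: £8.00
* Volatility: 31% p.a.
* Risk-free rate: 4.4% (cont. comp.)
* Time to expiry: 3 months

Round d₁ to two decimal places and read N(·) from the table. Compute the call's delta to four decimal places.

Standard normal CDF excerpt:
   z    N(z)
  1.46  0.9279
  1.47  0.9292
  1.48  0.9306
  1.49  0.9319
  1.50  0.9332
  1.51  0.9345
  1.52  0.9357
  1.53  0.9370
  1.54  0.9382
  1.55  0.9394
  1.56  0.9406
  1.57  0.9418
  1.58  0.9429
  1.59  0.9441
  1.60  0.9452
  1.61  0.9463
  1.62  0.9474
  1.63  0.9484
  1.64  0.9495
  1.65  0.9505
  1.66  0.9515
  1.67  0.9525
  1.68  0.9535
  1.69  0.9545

0.9441

T = 0.25;  σ√T = 0.1550
d₁ = [ln(10/8) + (0.044 + ½·0.31²)·0.25] / (σ√T) = (0.2231 + 0.0230) / 0.1550 = 1.5881 ≈ 1.59
N(d₁) = N(1.59) = 0.9441
Δ_call = N(d₁) = 0.9441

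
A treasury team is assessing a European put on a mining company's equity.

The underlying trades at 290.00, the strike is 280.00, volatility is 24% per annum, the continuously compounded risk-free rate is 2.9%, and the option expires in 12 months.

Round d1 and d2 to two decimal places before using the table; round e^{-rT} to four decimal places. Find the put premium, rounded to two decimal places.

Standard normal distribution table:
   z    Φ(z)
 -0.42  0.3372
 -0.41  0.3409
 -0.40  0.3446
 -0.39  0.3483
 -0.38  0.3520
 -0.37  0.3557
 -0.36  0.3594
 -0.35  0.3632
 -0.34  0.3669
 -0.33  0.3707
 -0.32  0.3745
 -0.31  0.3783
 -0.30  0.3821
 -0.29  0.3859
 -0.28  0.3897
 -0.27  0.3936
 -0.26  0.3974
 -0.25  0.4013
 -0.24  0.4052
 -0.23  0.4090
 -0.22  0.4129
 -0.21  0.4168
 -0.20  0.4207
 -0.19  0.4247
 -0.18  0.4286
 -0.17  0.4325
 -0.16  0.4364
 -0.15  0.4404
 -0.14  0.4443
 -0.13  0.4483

σ√T = 0.24·√1 = 0.2400
d₁ = [ln(290/280) + (0.029 + 0.24²/2)·1] / 0.2400 = [0.0351 + 0.0578] / 0.2400 = 0.3870 ≈ 0.39
d₂ = d₁ − σ√T = 0.3870 − 0.2400 = 0.1470 ≈ 0.15
exp(−rT) = exp(−0.029·1) = 0.9714
P = 280·0.9714·N(-0.15) − 290·N(-0.39) = 280·0.9714·0.4404 − 290·0.3483 = 119.7853 − 101.0070 = 18.7783

18.78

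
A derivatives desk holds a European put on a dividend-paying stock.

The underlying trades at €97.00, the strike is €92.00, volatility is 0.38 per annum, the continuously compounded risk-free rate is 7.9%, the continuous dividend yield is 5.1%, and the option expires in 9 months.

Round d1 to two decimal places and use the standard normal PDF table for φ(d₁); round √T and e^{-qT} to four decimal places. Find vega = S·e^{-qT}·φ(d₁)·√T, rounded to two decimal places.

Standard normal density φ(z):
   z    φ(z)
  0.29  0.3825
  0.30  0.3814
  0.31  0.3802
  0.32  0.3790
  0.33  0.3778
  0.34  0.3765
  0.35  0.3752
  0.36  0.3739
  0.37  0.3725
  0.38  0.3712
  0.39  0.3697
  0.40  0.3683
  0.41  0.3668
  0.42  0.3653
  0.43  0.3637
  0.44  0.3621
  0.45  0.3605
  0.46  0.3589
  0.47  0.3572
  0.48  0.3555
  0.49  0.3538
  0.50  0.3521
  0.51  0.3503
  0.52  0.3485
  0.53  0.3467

σ√T = 0.38 × 0.8660 = 0.3291
ln(S/K) + (r − q + σ²/2)T = ln(97/92) + (0.079 − 0.051 + 0.38²/2)·0.75 = 0.0529 + 0.0752 = 0.1281
d₁ = 0.1281 / 0.3291 = 0.3892 ≈ 0.39
√T = √0.75 = 0.8660
φ(d₁) = φ(0.39) = 0.3697
e^(−qT) = e^(−0.051·0.75) = 0.9625
vega = S·e^(−qT)·φ(d₁)·√T = 97·0.9625·0.3697·0.8660 = 29.8910

29.89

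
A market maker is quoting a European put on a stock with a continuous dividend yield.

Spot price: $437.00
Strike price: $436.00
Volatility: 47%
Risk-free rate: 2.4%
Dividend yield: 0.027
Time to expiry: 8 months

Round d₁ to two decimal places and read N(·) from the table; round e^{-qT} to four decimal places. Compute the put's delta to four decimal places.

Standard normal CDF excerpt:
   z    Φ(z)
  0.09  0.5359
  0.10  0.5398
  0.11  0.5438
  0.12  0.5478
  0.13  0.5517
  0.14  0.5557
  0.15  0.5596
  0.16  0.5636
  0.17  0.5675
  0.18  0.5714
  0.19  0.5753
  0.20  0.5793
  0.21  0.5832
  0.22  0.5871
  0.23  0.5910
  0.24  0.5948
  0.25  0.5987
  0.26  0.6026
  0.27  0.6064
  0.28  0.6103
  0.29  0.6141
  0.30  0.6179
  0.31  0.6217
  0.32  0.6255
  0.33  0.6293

-0.4171

σ√T = 0.47 × 0.8165 = 0.3838
d₁ = [ln(437/436) + (0.024 − 0.027 + 0.47²/2)·0.6667] / 0.3838 = [0.0023 + 0.0716] / 0.3838 = 0.1926 ⇒ 0.19
N(d₁) = N(0.19) = 0.5753
Δ_put = exp(−qT)·(N(d₁) − 1) = 0.9822·(0.5753 − 1) = -0.4171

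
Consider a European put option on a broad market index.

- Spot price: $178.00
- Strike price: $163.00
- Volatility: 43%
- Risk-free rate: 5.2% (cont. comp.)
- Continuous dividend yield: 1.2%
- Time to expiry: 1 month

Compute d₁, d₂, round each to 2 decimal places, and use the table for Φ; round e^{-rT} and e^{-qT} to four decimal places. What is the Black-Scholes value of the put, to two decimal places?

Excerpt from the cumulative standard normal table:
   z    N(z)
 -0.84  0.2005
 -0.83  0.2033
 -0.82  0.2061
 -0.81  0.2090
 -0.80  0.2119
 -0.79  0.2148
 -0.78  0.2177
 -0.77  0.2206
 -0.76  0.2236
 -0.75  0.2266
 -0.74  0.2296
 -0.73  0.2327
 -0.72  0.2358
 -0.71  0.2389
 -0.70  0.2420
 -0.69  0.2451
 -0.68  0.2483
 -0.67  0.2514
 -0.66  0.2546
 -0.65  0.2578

$3.12

σ√T = 0.43·√0.08333 = 0.1241
d₁ = [ln(178/163) + (0.052 − 0.012 + 0.43²/2)·0.08333] / 0.1241 = [0.0880 + 0.0110] / 0.1241 = 0.7981 ≈ 0.80
d₂ = d₁ − σ√T = 0.7981 − 0.1241 = 0.6740 ≈ 0.67
e^(−qT) = e^(−0.012·0.08333) = 0.9990;  e^(−rT) = e^(−0.052·0.08333) = 0.9957
P = 163·0.9957·N(-0.67) − 178·0.9990·N(-0.80) = 163·0.9957·0.2514 − 178·0.9990·0.2119 = 40.8020 − 37.6805 = 3.1215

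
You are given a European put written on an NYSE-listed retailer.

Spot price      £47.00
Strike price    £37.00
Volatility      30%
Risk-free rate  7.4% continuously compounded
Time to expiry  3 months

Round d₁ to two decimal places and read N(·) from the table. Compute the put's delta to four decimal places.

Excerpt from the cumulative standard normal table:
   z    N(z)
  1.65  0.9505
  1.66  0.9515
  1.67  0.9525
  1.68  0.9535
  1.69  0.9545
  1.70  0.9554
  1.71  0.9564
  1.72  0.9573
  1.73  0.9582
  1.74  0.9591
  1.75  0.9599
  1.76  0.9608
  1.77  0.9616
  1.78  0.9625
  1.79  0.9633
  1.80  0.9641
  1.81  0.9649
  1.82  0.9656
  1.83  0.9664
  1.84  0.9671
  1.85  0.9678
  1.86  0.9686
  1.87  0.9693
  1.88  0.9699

σ√T = 0.3·√0.25 = 0.1500
ln(S/K) + (r + σ²/2)T = ln(47/37) + (0.074 + 0.3²/2)·0.25 = 0.2392 + 0.0297 = 0.2690
d₁ = 0.2690 / 0.1500 = 1.7932 ≈ 1.79
N(d₁) = N(1.79) = 0.9633
Δ_put = N(d₁) − 1 = 0.9633 − 1 = -0.0367

-0.0367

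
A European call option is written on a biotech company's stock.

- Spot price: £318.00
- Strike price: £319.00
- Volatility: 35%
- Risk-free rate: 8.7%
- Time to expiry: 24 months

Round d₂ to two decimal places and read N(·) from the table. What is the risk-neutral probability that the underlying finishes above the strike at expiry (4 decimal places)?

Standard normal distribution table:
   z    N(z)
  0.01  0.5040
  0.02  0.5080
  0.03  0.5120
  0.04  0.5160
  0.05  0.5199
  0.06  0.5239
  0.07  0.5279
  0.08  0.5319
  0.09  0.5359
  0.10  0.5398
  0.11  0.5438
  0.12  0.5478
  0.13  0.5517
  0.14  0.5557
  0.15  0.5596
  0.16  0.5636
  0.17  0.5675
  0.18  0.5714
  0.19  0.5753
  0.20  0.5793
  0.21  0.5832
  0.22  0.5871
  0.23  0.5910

T = 2;  σ√T = 0.4950
d₁ = [ln(318/319) + (0.087 + 0.35²/2)·2] / 0.4950 = [-0.0031 + 0.2965] / 0.4950 = 0.5927 ⇒ 0.59
d₂ = d₁ − σ√T = 0.5927 − 0.4950 = 0.0977 ⇒ 0.10
Risk-neutral Pr[S_T > K] = N(d₂) = N(0.10) = 0.5398

0.5398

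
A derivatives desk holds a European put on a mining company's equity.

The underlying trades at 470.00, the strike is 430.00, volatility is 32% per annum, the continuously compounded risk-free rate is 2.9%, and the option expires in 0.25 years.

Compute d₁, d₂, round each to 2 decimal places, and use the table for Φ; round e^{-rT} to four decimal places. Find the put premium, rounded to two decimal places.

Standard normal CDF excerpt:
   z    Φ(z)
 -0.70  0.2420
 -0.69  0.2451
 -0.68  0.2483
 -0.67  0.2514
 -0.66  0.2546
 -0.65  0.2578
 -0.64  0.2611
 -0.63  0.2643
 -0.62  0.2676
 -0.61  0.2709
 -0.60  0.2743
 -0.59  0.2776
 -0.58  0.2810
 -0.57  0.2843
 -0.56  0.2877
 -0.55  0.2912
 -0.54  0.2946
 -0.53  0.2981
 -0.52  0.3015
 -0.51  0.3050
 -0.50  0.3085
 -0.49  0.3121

12.01

σ√T = 0.32·√0.25 = 0.1600
ln(S/K) + (r + σ²/2)T = ln(470/430) + (0.029 + 0.32²/2)·0.25 = 0.0889 + 0.0201 = 0.1090
d₁ = 0.1090 / 0.1600 = 0.6812 ⇒ 0.68
d₂ = d₁ − σ√T = 0.6812 − 0.1600 = 0.5212 ⇒ 0.52
exp(−rT) = exp(−0.029·0.25) = 0.9928
N(−d₂) = N(-0.52) = 0.3015;  N(−d₁) = N(-0.68) = 0.2483
P = 430·0.9928·0.3015 − 470·0.2483 = 128.7116 − 116.7010 = 12.0106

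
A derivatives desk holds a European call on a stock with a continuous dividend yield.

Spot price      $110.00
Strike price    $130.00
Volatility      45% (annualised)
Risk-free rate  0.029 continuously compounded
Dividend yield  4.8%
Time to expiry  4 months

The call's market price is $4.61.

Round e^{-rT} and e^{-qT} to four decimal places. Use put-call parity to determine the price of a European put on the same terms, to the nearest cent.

e^(−qT) = e^(−0.048·0.3333) = 0.9841;  e^(−rT) = e^(−0.029·0.3333) = 0.9904
Put-call parity: C − P = S·e^(−qT) − K·e^(−rT) = 110·0.9841 − 130·0.9904 = 108.2510 − 128.7520 = -20.5010
P = C − (C − P) = 4.61 − (-20.5010) = 25.1110

$25.11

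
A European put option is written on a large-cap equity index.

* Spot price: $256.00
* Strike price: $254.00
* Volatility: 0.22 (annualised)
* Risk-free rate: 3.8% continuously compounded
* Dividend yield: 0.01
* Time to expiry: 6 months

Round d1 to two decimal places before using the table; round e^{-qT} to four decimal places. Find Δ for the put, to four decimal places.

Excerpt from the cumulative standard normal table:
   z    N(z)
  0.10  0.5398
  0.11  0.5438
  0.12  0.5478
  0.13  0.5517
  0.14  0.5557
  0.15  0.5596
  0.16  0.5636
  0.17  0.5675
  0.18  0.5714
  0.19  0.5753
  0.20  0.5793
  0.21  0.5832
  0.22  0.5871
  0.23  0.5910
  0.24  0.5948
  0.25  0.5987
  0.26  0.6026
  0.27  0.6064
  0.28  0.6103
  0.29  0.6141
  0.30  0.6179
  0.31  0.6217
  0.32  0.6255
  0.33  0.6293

σ√T = 0.22 × 0.7071 = 0.1556
d₁ = [ln(256/254) + (0.038 − 0.01 + 0.22²/2)·0.5] / 0.1556 = [0.0078 + 0.0261] / 0.1556 = 0.2182 ⇒ 0.22
N(d₁) = N(0.22) = 0.5871
Δ_put = e^(−qT)·(N(d₁) − 1) = 0.9950·(0.5871 − 1) = -0.4108

-0.4108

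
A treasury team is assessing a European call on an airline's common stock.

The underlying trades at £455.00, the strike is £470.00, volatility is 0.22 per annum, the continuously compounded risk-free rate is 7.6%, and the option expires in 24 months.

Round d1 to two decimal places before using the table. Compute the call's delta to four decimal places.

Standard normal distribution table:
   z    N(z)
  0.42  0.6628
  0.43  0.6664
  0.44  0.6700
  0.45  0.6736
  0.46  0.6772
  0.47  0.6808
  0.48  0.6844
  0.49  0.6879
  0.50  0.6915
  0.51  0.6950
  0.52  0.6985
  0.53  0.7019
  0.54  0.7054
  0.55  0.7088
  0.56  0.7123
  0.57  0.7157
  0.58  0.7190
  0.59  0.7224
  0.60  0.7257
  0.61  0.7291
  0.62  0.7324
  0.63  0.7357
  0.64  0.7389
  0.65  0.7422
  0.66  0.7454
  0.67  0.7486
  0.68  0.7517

σ√T = 0.22·√2 = 0.3111
d₁ = [ln(455/470) + (0.076 + ½·0.22²)·2] / (σ√T) = (-0.0324 + 0.2004) / 0.3111 = 0.5399 → 0.54
N(d₁) = N(0.54) = 0.7054
Δ_call = N(d₁) = 0.7054

0.7054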